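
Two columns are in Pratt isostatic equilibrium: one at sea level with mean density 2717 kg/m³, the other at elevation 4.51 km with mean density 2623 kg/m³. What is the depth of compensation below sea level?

ρ_ref D = ρ (D + h) → D (ρ_ref − ρ) = ρ h.
D = ρ h/(ρ_ref − ρ) = 2623 × 4.51 km/(2717 − 2623) = 126 km.

126 km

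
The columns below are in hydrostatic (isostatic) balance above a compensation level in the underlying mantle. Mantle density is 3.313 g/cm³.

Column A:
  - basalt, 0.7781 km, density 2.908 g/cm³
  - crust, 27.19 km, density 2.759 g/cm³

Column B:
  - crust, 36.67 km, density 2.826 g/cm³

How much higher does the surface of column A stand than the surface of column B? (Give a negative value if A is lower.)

For any compensation level in the mantle, the mantle terms cancel and isostasy reduces to e = (Σt_A − Σt_B) − (Σ(ρt)_A − Σ(ρt)_B) / ρ_m.
Σt_A = 27.9681 km; Σt_B = 36.67 km; Σ(ρt)_A = 77.2799248; Σ(ρt)_B = 103.62942 (in km·g/cm³).
e = (27.9681 − 36.67) − (77.2799248 − 103.62942) / 3.313 = −0.749 km.

−0.749 km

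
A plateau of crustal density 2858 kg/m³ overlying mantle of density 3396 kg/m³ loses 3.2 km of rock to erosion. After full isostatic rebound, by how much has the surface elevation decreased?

0.507 km

Rebound u = e ρ_c/ρ_m = 3.2 km × 2858/3396 = 2.693 km.
Net surface drop = e − u = 3.2 km − 2.693 km = e (ρ_m − ρ_c)/ρ_m = 0.507 km.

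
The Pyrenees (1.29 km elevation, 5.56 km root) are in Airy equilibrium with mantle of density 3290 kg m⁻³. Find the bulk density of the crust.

ρ_c h = (ρ_m − ρ_c) r → ρ_c (h + r) = ρ_m r → ρ_c = ρ_m r / (h + r).
ρ_c = 3290 × 5.56 km / (1.29 km + 5.56 km) = 2670 kg m⁻³.

2670 kg m⁻³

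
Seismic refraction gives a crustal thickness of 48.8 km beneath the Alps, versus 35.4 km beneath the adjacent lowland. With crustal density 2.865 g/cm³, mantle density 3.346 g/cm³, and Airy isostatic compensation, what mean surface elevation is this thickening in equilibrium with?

1.93 km

Excess crust Δ = 48.8 km − 35.4 km = 13.4 km, split between elevation h and root r with h + r = Δ.
Airy balance ρ_c h = (ρ_m − ρ_c) r gives r = h ρ_c/(ρ_m − ρ_c), so h (1 + ρ_c/(ρ_m − ρ_c)) = Δ, i.e. h = Δ (ρ_m − ρ_c)/ρ_m.
h = 13.4 km × 0.481/3.346 = 1.93 km.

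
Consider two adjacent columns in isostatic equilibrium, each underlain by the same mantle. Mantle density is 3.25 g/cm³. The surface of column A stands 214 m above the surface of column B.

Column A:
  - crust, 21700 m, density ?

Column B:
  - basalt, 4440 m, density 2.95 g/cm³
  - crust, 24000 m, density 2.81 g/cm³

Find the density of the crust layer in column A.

2.67 g/cm³

Take the compensation level at the base of the deeper column (depth z_c below the surface of column A) and equate Σ ρ_i t_i down to z_c; mantle fills any gap and the z_c terms cancel.
Column A: 21700×ρ + (z_c − 21700)×3.25
Column B: 214×0 + 4440×2.95 + 24000×2.81 + (z_c − 214 − 28440)×3.25
The z_c×3.25 term appears on both sides and cancels. Collect the known terms of each column as K = Σ(ρt)_known − 3.25 × (depth of known layers): K_A = 0 − 3.25×21700 = −70525; K_B = 80538 − 3.25×(214 + 28440) = −12587.5.
Balance: K_A + 21700×ρ = K_B, so ρ = (K_B − K_A)/21700 = 57937.5/21700 = 2.67 g/cm³.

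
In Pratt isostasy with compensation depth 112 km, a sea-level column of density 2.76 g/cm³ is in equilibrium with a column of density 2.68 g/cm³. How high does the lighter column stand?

ρ_ref D = ρ (D + h) → h = D (ρ_ref − ρ)/ρ.
h = 112 km × (2.76 − 2.68)/2.68 = 3.34 km.

3.34 km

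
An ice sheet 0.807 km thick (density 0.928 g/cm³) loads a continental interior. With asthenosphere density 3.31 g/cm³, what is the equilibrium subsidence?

0.226 km

In Airy isostatic equilibrium: the ice load ρ_ice t is balanced by mantle displaced below, ρ_m s.
s = t ρ_ice / ρ_m = 0.807 km × 0.928/3.31 = 0.226 km.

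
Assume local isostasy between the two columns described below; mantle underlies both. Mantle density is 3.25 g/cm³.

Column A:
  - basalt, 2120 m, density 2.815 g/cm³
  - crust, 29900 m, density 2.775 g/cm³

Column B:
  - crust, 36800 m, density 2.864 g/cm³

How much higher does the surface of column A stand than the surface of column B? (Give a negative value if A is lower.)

For any compensation level in the mantle, the mantle terms cancel and isostasy reduces to e = (Σt_A − Σt_B) − (Σ(ρt)_A − Σ(ρt)_B) / ρ_m.
Σt_A = 32020 m; Σt_B = 36800 m; Σ(ρt)_A = 88940.3; Σ(ρt)_B = 105395.2 (in m·g/cm³).
e = (32020 − 36800) − (88940.3 − 105395.2) / 3.25 = 283 m.

283 m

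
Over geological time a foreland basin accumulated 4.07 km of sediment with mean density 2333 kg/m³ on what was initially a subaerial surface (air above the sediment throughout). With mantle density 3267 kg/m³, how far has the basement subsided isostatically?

Subaerial load: s = t ρ_sed / ρ_m = 4.07 km × 2333/3267 = 2.91 km.

2.91 km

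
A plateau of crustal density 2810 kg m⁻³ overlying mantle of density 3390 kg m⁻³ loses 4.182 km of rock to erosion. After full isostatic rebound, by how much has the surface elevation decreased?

Rebound u = e ρ_c/ρ_m = 4.182 km × 2810/3390 = 3.466 km.
Net surface drop = e − u = 4.182 km − 3.466 km = e (ρ_m − ρ_c)/ρ_m = 0.716 km.

0.716 km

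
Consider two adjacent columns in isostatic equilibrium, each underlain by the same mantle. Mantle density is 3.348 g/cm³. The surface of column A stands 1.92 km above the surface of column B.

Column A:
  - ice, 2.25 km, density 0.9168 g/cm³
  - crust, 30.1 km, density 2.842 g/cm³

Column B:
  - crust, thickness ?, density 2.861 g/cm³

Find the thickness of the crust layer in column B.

29.3 km

Take the compensation level at the base of the deeper column (depth z_c below the surface of column A) and equate Σ ρ_i t_i down to z_c; mantle fills any gap and the z_c terms cancel.
Column A: 2.25×0.9168 + 30.1×2.842 + (z_c − 32.35)×3.348
Column B: 1.92×0 + x×2.861 + (z_c − 1.92 − 0 − x)×3.348
The z_c×3.348 term appears on both sides and cancels. Collect the known terms of each column as K = Σ(ρt)_known − 3.348 × (depth of known layers): K_A = 87.607 − 3.348×32.35 = −20.7008; K_B = 0 − 3.348×(1.92 + 0) = −6.42816.
Balance: K_A = K_B − x×(3.348 − 2.861), so x = (K_B − K_A)/(3.348 − 2.861) = 14.2726/0.487 = 29.3 km.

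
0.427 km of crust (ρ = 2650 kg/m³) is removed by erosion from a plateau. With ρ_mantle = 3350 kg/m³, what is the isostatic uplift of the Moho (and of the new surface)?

0.338 km

Unloading: uplift u = e ρ_c/ρ_m = 0.427 km × 2650/3350 = 0.338 km.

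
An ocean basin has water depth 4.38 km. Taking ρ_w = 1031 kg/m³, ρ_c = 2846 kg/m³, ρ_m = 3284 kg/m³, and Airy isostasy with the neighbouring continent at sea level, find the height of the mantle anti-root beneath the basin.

Balancing pressure at the compensation depth: replacing crust with seawater at the top is compensated by replacing crust with mantle at the base: d (ρ_c − ρ_w) = a (ρ_m − ρ_c).
a = d (ρ_c − ρ_w)/(ρ_m − ρ_c) = 4.38 km × 1815/438 = 18.1 km.

18.1 km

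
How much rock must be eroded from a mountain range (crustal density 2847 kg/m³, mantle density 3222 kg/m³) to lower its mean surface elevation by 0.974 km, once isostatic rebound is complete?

Net drop Δ = e − u = e − e ρ_c/ρ_m = e (ρ_m − ρ_c)/ρ_m.
e = Δ ρ_m/(ρ_m − ρ_c) = 0.974 km × 3222/375 = 8.37 km.

8.37 km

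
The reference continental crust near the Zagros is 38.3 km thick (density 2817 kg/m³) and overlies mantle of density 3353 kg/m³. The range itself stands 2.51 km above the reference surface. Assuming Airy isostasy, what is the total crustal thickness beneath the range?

Root depth r = h ρ_c / (ρ_m − ρ_c) = 2.51 km × 2817 / 536 = 13.19 km.
Total thickness = T + h + r = 38.3 km + 2.51 km + 13.19 km = 54 km.

54 km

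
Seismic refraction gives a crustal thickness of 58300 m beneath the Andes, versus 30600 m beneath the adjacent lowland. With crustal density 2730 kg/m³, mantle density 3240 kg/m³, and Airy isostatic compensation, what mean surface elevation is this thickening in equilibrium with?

Excess crust Δ = 58300 m − 30600 m = 27700 m, split between elevation h and root r with h + r = Δ.
Airy balance ρ_c h = (ρ_m − ρ_c) r gives r = h ρ_c/(ρ_m − ρ_c), so h (1 + ρ_c/(ρ_m − ρ_c)) = Δ, i.e. h = Δ (ρ_m − ρ_c)/ρ_m.
h = 27700 m × 510/3240 = 4360 m.

4360 m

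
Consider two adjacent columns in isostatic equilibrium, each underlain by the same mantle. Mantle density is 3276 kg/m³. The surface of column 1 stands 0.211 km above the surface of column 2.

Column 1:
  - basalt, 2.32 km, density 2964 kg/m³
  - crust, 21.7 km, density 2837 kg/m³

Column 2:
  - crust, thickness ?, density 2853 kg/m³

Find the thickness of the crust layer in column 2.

Take the compensation level at the base of the deeper column (depth z_c below the surface of column 1) and equate Σ ρ_i t_i down to z_c; mantle fills any gap and the z_c terms cancel.
Column 1: 2.32×2964 + 21.7×2837 + (z_c − 24.02)×3276
Column 2: 0.211×0 + x×2853 + (z_c − 0.211 − 0 − x)×3276
The z_c×3276 term appears on both sides and cancels. Collect the known terms of each column as K = Σ(ρt)_known − 3276 × (depth of known layers): K_1 = 68439.38 − 3276×24.02 = −10250.14; K_2 = 0 − 3276×(0.211 + 0) = −691.236.
Balance: K_1 = K_2 − x×(3276 − 2853), so x = (K_2 − K_1)/(3276 − 2853) = 9558.9/423 = 22.6 km.

22.6 km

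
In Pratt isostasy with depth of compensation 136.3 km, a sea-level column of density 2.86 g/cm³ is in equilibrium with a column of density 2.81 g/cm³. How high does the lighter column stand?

ρ_ref D = ρ (D + h) → h = D (ρ_ref − ρ)/ρ.
h = 136.3 km × (2.86 − 2.81)/2.81 = 2.43 km.

2.43 km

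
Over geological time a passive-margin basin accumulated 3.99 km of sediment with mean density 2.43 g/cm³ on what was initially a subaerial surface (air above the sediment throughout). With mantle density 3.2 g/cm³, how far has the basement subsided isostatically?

3.03 km

Subaerial load: s = t ρ_sed / ρ_m = 3.99 km × 2.43/3.2 = 3.03 km.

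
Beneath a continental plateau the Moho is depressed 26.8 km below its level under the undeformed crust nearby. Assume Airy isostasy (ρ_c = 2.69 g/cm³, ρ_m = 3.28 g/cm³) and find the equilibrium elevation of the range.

Balancing pressure at the compensation depth: ρ_c h = (ρ_m − ρ_c) r.
h = r (ρ_m − ρ_c) / ρ_c = 26.8 km × (3.28 − 2.69) / 2.69 = 5.88 km.

5.88 km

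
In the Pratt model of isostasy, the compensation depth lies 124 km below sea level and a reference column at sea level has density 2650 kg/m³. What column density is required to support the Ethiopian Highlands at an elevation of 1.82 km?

Pratt balance: ρ_ref D = ρ (D + h).
ρ = ρ_ref D/(D + h) = 2650 × 124 km/(124 km + 1.82 km) = 2610 kg/m³.

2610 kg/m³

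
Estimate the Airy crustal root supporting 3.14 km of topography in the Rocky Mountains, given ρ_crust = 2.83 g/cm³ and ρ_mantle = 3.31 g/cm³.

Isostatic balance requires: the weight of the topography is balanced by the buoyancy of the root, ρ_c h = (ρ_m − ρ_c) r.
r = h · ρ_c / (ρ_m − ρ_c) = 3.14 km × 2.83 / (3.31 − 2.83) = 18.5 km.

18.5 km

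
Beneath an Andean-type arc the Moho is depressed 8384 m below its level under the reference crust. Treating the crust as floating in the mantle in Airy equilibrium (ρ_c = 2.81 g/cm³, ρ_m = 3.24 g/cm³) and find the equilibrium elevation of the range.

Isostatic balance requires: ρ_c h = (ρ_m − ρ_c) r.
h = r (ρ_m − ρ_c) / ρ_c = 8384 m × (3.24 − 2.81) / 2.81 = 1280 m.

1280 m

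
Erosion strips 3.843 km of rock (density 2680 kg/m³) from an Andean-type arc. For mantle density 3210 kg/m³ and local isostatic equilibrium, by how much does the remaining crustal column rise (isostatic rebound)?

Unloading: uplift u = e ρ_c/ρ_m = 3.843 km × 2680/3210 = 3.21 km.

3.21 km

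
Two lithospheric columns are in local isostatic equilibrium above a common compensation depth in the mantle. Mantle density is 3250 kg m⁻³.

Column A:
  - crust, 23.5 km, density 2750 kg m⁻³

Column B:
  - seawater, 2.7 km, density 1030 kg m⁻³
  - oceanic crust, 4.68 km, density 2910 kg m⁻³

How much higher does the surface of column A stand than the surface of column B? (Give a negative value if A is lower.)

For any compensation level in the mantle, the mantle terms cancel and isostasy reduces to e = (Σt_A − Σt_B) − (Σ(ρt)_A − Σ(ρt)_B) / ρ_m.
Σt_A = 23.5 km; Σt_B = 7.38 km; Σ(ρt)_A = 64625; Σ(ρt)_B = 16399.8 (in km·kg m⁻³).
e = (23.5 − 7.38) − (64625 − 16399.8) / 3250 = 1.28 km.

1.28 km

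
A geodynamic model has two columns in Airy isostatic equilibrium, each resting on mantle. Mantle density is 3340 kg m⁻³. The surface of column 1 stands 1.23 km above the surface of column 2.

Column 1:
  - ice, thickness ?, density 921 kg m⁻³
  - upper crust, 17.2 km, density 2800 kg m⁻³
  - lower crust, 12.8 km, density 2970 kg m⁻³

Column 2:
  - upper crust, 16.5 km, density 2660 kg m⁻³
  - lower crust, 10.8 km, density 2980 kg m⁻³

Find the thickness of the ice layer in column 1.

Take the compensation level at the base of the deeper column (depth z_c below the surface of column 1) and equate Σ ρ_i t_i down to z_c; mantle fills any gap and the z_c terms cancel.
Column 1: x×921 + 17.2×2800 + 12.8×2970 + (z_c − 30 − x)×3340
Column 2: 1.23×0 + 16.5×2660 + 10.8×2980 + (z_c − 1.23 − 27.3)×3340
The z_c×3340 term appears on both sides and cancels. Collect the known terms of each column as K = Σ(ρt)_known − 3340 × (depth of known layers): K_1 = 86176 − 3340×30 = −14024; K_2 = 76074 − 3340×(1.23 + 27.3) = −19216.2.
Balance: K_1 − x×(3340 − 921) = K_2, so x = (K_1 − K_2)/(3340 − 921) = 5192.2/2419 = 2.15 km.

2.15 km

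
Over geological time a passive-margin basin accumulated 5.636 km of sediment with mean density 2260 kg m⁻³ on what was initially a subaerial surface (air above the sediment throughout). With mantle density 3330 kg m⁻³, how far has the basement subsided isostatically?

3.83 km

Subaerial load: s = t ρ_sed / ρ_m = 5.636 km × 2260/3330 = 3.83 km.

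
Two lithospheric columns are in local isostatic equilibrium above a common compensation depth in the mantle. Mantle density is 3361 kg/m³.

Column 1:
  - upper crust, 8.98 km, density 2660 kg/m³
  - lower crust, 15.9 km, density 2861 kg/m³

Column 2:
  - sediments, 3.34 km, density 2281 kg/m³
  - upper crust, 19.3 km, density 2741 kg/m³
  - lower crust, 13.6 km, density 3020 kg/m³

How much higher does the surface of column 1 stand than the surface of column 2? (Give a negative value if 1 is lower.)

For any compensation level in the mantle, the mantle terms cancel and isostasy reduces to e = (Σt_1 − Σt_2) − (Σ(ρt)_1 − Σ(ρt)_2) / ρ_m.
Σt_1 = 24.88 km; Σt_2 = 36.24 km; Σ(ρt)_1 = 69376.7; Σ(ρt)_2 = 101591.84 (in km·kg/m³).
e = (24.88 − 36.24) − (69376.7 − 101591.84) / 3361 = −1.78 km.

−1.78 km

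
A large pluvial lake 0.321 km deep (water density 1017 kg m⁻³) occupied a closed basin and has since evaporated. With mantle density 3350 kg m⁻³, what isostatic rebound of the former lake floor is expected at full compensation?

u = d ρ_w/ρ_m = 0.321 km × 1017/3350 = 0.0974 km.

0.0974 km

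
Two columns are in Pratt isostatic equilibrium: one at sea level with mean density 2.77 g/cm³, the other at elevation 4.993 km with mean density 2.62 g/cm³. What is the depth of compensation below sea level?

87.2 km

ρ_ref D = ρ (D + h) → D (ρ_ref − ρ) = ρ h.
D = ρ h/(ρ_ref − ρ) = 2.62 × 4.993 km/(2.77 − 2.62) = 87.2 km.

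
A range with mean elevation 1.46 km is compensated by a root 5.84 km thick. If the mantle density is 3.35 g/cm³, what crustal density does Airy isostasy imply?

2.68 g/cm³

ρ_c h = (ρ_m − ρ_c) r → ρ_c (h + r) = ρ_m r → ρ_c = ρ_m r / (h + r).
ρ_c = 3.35 × 5.84 km / (1.46 km + 5.84 km) = 2.68 g/cm³.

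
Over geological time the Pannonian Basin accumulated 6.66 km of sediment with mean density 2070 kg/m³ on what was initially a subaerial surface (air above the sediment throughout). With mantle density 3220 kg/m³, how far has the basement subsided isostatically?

4.28 km

Subaerial load: s = t ρ_sed / ρ_m = 6.66 km × 2070/3220 = 4.28 km.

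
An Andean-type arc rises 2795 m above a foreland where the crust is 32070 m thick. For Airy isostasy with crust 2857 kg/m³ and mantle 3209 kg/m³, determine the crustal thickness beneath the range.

Root depth r = h ρ_c / (ρ_m − ρ_c) = 2795 m × 2857 / 352 = 22690 m.
Total thickness = T + h + r = 32070 m + 2795 m + 22690 m = 57600 m.

57600 m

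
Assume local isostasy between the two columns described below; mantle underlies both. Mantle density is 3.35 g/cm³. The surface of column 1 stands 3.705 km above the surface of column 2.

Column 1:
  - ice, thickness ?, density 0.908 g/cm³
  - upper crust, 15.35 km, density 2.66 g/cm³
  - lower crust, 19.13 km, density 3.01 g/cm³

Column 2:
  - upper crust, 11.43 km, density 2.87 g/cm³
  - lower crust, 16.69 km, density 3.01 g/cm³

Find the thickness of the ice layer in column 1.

2.65 km

Take the compensation level at the base of the deeper column (depth z_c below the surface of column 1) and equate Σ ρ_i t_i down to z_c; mantle fills any gap and the z_c terms cancel.
Column 1: x×0.908 + 15.35×2.66 + 19.13×3.01 + (z_c − 34.48 − x)×3.35
Column 2: 3.705×0 + 11.43×2.87 + 16.69×3.01 + (z_c − 3.705 − 28.12)×3.35
The z_c×3.35 term appears on both sides and cancels. Collect the known terms of each column as K = Σ(ρt)_known − 3.35 × (depth of known layers): K_1 = 98.4123 − 3.35×34.48 = −17.0957; K_2 = 83.041 − 3.35×(3.705 + 28.12) = −23.57275.
Balance: K_1 − x×(3.35 − 0.908) = K_2, so x = (K_1 − K_2)/(3.35 − 0.908) = 6.47705/2.442 = 2.65 km.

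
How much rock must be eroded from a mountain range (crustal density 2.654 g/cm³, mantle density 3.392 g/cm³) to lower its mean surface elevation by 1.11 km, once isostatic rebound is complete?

5.1 km

Net drop Δ = e − u = e − e ρ_c/ρ_m = e (ρ_m − ρ_c)/ρ_m.
e = Δ ρ_m/(ρ_m − ρ_c) = 1.11 km × 3.392/0.738 = 5.1 km.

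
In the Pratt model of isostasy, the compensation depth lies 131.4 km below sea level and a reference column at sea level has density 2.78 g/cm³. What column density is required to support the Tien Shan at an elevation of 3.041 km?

2.72 g/cm³

Pratt balance: ρ_ref D = ρ (D + h).
ρ = ρ_ref D/(D + h) = 2.78 × 131.4 km/(131.4 km + 3.041 km) = 2.72 g/cm³.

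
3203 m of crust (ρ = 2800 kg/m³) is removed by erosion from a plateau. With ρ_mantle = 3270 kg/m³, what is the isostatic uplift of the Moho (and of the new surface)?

Unloading: uplift u = e ρ_c/ρ_m = 3203 m × 2800/3270 = 2740 m.

2740 m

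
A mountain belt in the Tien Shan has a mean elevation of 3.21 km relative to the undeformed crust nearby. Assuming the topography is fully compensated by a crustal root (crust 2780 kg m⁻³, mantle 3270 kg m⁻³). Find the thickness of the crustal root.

18.2 km

Equating mass per unit area of the two columns: the weight of the topography is balanced by the buoyancy of the root, ρ_c h = (ρ_m − ρ_c) r.
r = h · ρ_c / (ρ_m − ρ_c) = 3.21 km × 2780 / (3270 − 2780) = 18.2 km.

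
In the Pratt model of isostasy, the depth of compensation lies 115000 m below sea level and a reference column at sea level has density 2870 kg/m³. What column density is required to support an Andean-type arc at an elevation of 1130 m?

2840 kg/m³

Pratt balance: ρ_ref D = ρ (D + h).
ρ = ρ_ref D/(D + h) = 2870 × 115000 m/(115000 m + 1130 m) = 2840 kg/m³.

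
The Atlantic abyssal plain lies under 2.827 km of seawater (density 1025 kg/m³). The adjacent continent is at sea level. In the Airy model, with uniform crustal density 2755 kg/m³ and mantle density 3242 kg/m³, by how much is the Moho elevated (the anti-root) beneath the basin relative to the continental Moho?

Isostatic balance requires: replacing crust with seawater at the top is compensated by replacing crust with mantle at the base: d (ρ_c − ρ_w) = a (ρ_m − ρ_c).
a = d (ρ_c − ρ_w)/(ρ_m − ρ_c) = 2.827 km × 1730/487 = 10 km.

10 km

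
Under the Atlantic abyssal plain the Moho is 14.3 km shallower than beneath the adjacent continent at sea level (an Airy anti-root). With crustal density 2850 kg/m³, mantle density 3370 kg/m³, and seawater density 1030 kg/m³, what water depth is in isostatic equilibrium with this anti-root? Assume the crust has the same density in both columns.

Replacing a thickness d of crust by seawater at the top must be balanced by replacing crust with mantle at the base: d (ρ_c − ρ_w) = a (ρ_m − ρ_c).
d = a (ρ_m − ρ_c)/(ρ_c − ρ_w) = 14.3 km × 520/1820 = 4.09 km.

4.09 km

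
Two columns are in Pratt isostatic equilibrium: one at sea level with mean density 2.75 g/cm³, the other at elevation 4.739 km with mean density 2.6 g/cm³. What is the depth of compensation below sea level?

82.1 km

ρ_ref D = ρ (D + h) → D (ρ_ref − ρ) = ρ h.
D = ρ h/(ρ_ref − ρ) = 2.6 × 4.739 km/(2.75 − 2.6) = 82.1 km.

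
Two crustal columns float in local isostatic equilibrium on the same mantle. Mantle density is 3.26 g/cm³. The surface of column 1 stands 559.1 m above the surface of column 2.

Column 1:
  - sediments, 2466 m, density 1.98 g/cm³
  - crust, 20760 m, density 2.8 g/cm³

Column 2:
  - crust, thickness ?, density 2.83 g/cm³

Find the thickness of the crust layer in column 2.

Take the compensation level at the base of the deeper column (depth z_c below the surface of column 1) and equate Σ ρ_i t_i down to z_c; mantle fills any gap and the z_c terms cancel.
Column 1: 2466×1.98 + 20760×2.8 + (z_c − 23226)×3.26
Column 2: 559.1×0 + x×2.83 + (z_c − 559.1 − 0 − x)×3.26
The z_c×3.26 term appears on both sides and cancels. Collect the known terms of each column as K = Σ(ρt)_known − 3.26 × (depth of known layers): K_1 = 63010.68 − 3.26×23226 = −12706.08; K_2 = 0 − 3.26×(559.1 + 0) = −1822.666.
Balance: K_1 = K_2 − x×(3.26 − 2.83), so x = (K_2 − K_1)/(3.26 − 2.83) = 10883.4/0.43 = 25300 m.

25300 m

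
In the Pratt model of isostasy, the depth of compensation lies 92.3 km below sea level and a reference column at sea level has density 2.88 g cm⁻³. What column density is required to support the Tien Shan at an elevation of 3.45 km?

Pratt balance: ρ_ref D = ρ (D + h).
ρ = ρ_ref D/(D + h) = 2.88 × 92.3 km/(92.3 km + 3.45 km) = 2.78 g cm⁻³.

2.78 g cm⁻³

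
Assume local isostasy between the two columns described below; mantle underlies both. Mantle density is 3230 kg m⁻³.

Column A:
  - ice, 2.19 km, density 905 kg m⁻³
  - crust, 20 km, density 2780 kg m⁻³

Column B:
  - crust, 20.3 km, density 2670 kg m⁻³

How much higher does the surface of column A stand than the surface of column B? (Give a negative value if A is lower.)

For any compensation level in the mantle, the mantle terms cancel and isostasy reduces to e = (Σt_A − Σt_B) − (Σ(ρt)_A − Σ(ρt)_B) / ρ_m.
Σt_A = 22.19 km; Σt_B = 20.3 km; Σ(ρt)_A = 57581.95; Σ(ρt)_B = 54201 (in km·kg m⁻³).
e = (22.19 − 20.3) − (57581.95 − 54201) / 3230 = 0.843 km.

0.843 km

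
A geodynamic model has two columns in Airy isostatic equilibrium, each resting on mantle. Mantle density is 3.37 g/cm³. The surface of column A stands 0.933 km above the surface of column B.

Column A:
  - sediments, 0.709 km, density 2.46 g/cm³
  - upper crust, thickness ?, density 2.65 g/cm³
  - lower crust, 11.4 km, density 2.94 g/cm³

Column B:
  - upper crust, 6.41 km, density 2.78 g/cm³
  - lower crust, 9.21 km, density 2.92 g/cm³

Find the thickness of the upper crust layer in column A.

Take the compensation level at the base of the deeper column (depth z_c below the surface of column A) and equate Σ ρ_i t_i down to z_c; mantle fills any gap and the z_c terms cancel.
Column A: 0.709×2.46 + x×2.65 + 11.4×2.94 + (z_c − 12.109 − x)×3.37
Column B: 0.933×0 + 6.41×2.78 + 9.21×2.92 + (z_c − 0.933 − 15.62)×3.37
The z_c×3.37 term appears on both sides and cancels. Collect the known terms of each column as K = Σ(ρt)_known − 3.37 × (depth of known layers): K_A = 35.26014 − 3.37×12.109 = −5.54719; K_B = 44.713 − 3.37×(0.933 + 15.62) = −11.07061.
Balance: K_A − x×(3.37 − 2.65) = K_B, so x = (K_A − K_B)/(3.37 − 2.65) = 5.52342/0.72 = 7.67 km.

7.67 km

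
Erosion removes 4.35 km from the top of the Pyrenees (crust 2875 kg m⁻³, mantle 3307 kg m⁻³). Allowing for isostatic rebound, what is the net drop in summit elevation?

0.568 km

Rebound u = e ρ_c/ρ_m = 4.35 km × 2875/3307 = 3.782 km.
Net surface drop = e − u = 4.35 km − 3.782 km = e (ρ_m − ρ_c)/ρ_m = 0.568 km.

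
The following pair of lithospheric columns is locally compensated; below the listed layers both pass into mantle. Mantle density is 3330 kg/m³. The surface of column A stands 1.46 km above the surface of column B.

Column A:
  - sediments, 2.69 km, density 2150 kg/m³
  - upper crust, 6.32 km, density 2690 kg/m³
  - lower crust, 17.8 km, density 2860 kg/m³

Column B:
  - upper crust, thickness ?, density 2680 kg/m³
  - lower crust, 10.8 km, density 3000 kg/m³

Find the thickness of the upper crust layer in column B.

Take the compensation level at the base of the deeper column (depth z_c below the surface of column A) and equate Σ ρ_i t_i down to z_c; mantle fills any gap and the z_c terms cancel.
Column A: 2.69×2150 + 6.32×2690 + 17.8×2860 + (z_c − 26.81)×3330
Column B: 1.46×0 + x×2680 + 10.8×3000 + (z_c − 1.46 − 10.8 − x)×3330
The z_c×3330 term appears on both sides and cancels. Collect the known terms of each column as K = Σ(ρt)_known − 3330 × (depth of known layers): K_A = 73692.3 − 3330×26.81 = −15585; K_B = 32400 − 3330×(1.46 + 10.8) = −8425.8.
Balance: K_A = K_B − x×(3330 − 2680), so x = (K_B − K_A)/(3330 − 2680) = 7159.2/650 = 11 km.

11 km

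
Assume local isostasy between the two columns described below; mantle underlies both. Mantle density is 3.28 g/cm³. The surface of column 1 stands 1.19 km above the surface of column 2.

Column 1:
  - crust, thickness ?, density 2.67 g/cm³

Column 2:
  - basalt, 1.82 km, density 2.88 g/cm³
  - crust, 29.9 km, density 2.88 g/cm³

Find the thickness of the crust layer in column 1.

Take the compensation level at the base of the deeper column (depth z_c below the surface of column 1) and equate Σ ρ_i t_i down to z_c; mantle fills any gap and the z_c terms cancel.
Column 1: x×2.67 + (z_c − 0 − x)×3.28
Column 2: 1.19×0 + 1.82×2.88 + 29.9×2.88 + (z_c − 1.19 − 31.72)×3.28
The z_c×3.28 term appears on both sides and cancels. Collect the known terms of each column as K = Σ(ρt)_known − 3.28 × (depth of known layers): K_1 = 0 − 3.28×0 = 0; K_2 = 91.3536 − 3.28×(1.19 + 31.72) = −16.5912.
Balance: K_1 − x×(3.28 − 2.67) = K_2, so x = (K_1 − K_2)/(3.28 − 2.67) = 16.5912/0.61 = 27.2 km.

27.2 km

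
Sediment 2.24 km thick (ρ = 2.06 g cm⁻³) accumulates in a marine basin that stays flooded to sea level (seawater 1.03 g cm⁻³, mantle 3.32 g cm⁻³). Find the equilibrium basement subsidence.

Submarine loading: the sediment displaces seawater, and the subsidence is in turn flooded, so s (ρ_m − ρ_w) = t (ρ_sed − ρ_w).
s = 2.24 km × (2.06 − 1.03) / (3.32 − 1.03) = 1.01 km.

1.01 km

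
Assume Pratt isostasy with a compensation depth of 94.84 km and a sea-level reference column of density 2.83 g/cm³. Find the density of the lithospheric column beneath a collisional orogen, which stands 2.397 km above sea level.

2.76 g/cm³

Pratt balance: ρ_ref D = ρ (D + h).
ρ = ρ_ref D/(D + h) = 2.83 × 94.84 km/(94.84 km + 2.397 km) = 2.76 g/cm³.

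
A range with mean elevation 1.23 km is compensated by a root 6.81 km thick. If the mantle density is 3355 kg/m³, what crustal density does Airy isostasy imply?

ρ_c h = (ρ_m − ρ_c) r → ρ_c (h + r) = ρ_m r → ρ_c = ρ_m r / (h + r).
ρ_c = 3355 × 6.81 km / (1.23 km + 6.81 km) = 2840 kg/m³.

2840 kg/m³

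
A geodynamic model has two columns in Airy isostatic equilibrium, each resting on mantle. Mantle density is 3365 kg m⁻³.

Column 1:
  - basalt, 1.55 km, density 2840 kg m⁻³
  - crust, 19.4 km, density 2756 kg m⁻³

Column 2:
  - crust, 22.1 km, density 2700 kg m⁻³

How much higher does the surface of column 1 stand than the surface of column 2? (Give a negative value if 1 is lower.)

For any compensation level in the mantle, the mantle terms cancel and isostasy reduces to e = (Σt_1 − Σt_2) − (Σ(ρt)_1 − Σ(ρt)_2) / ρ_m.
Σt_1 = 20.95 km; Σt_2 = 22.1 km; Σ(ρt)_1 = 57868.4; Σ(ρt)_2 = 59670 (in km·kg m⁻³).
e = (20.95 − 22.1) − (57868.4 − 59670) / 3365 = −0.615 km.

−0.615 km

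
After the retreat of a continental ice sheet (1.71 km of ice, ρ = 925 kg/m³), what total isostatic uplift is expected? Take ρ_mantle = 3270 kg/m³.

Removing the load lets mantle flow back in; uplift u satisfies ρ_ice t = ρ_m u.
u = t ρ_ice/ρ_m = 1.71 km × 925/3270 = 0.484 km.

0.484 km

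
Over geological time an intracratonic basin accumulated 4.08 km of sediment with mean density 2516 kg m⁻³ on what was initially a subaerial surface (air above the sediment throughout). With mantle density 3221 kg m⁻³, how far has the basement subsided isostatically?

Subaerial load: s = t ρ_sed / ρ_m = 4.08 km × 2516/3221 = 3.19 km.

3.19 km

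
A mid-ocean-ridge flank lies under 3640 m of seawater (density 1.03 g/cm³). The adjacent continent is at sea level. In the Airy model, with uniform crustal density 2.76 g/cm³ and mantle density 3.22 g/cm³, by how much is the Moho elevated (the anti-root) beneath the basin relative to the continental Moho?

By Archimedes' principle applied to the lithosphere: replacing crust with seawater at the top is compensated by replacing crust with mantle at the base: d (ρ_c − ρ_w) = a (ρ_m − ρ_c).
a = d (ρ_c − ρ_w)/(ρ_m − ρ_c) = 3640 m × 1.73/0.46 = 13700 m.

13700 m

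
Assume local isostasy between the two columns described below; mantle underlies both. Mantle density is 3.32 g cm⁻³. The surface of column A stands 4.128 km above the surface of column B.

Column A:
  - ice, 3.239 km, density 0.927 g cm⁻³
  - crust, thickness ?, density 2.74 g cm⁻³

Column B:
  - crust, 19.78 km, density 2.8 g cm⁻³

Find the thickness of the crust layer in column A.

28 km

Take the compensation level at the base of the deeper column (depth z_c below the surface of column A) and equate Σ ρ_i t_i down to z_c; mantle fills any gap and the z_c terms cancel.
Column A: 3.239×0.927 + x×2.74 + (z_c − 3.239 − x)×3.32
Column B: 4.128×0 + 19.78×2.8 + (z_c − 4.128 − 19.78)×3.32
The z_c×3.32 term appears on both sides and cancels. Collect the known terms of each column as K = Σ(ρt)_known − 3.32 × (depth of known layers): K_A = 3.002553 − 3.32×3.239 = −7.750927; K_B = 55.384 − 3.32×(4.128 + 19.78) = −23.99056.
Balance: K_A − x×(3.32 − 2.74) = K_B, so x = (K_A − K_B)/(3.32 − 2.74) = 16.2396/0.58 = 28 km.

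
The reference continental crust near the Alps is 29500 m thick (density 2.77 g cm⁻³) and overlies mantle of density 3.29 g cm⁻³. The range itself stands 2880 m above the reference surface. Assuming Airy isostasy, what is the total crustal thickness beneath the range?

47700 m

Root depth r = h ρ_c / (ρ_m − ρ_c) = 2880 m × 2.77 / 0.52 = 15340 m.
Total thickness = T + h + r = 29500 m + 2880 m + 15340 m = 47700 m.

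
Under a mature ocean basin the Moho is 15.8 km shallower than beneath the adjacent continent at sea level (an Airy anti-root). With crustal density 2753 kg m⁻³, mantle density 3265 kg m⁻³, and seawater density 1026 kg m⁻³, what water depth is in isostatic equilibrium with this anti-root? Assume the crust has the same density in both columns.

Replacing a thickness d of crust by seawater at the top must be balanced by replacing crust with mantle at the base: d (ρ_c − ρ_w) = a (ρ_m − ρ_c).
d = a (ρ_m − ρ_c)/(ρ_c − ρ_w) = 15.8 km × 512/1727 = 4.68 km.

4.68 km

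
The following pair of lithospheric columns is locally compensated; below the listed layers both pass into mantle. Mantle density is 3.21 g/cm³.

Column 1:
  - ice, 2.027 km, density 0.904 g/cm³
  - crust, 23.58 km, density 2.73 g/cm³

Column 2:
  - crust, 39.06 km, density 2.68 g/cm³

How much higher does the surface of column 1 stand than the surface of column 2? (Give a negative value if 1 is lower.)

−1.47 km

For any compensation level in the mantle, the mantle terms cancel and isostasy reduces to e = (Σt_1 − Σt_2) − (Σ(ρt)_1 − Σ(ρt)_2) / ρ_m.
Σt_1 = 25.607 km; Σt_2 = 39.06 km; Σ(ρt)_1 = 66.205808; Σ(ρt)_2 = 104.6808 (in km·g/cm³).
e = (25.607 − 39.06) − (66.205808 − 104.6808) / 3.21 = −1.47 km.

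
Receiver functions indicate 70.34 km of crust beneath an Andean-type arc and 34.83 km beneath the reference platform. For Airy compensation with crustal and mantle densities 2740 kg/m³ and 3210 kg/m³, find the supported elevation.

5.2 km

Excess crust Δ = 70.34 km − 34.83 km = 35.51 km, split between elevation h and root r with h + r = Δ.
Airy balance ρ_c h = (ρ_m − ρ_c) r gives r = h ρ_c/(ρ_m − ρ_c), so h (1 + ρ_c/(ρ_m − ρ_c)) = Δ, i.e. h = Δ (ρ_m − ρ_c)/ρ_m.
h = 35.51 km × 470/3210 = 5.2 km.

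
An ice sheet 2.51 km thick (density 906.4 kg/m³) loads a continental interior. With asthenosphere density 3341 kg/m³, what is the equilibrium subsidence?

0.681 km

Equating mass per unit area of the two columns: the ice load ρ_ice t is balanced by mantle displaced below, ρ_m s.
s = t ρ_ice / ρ_m = 2.51 km × 906.4/3341 = 0.681 km.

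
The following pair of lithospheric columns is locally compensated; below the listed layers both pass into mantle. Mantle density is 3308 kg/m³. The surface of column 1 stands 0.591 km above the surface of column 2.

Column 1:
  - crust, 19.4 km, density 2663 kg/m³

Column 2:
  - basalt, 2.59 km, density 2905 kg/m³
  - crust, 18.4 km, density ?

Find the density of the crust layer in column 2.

2790 kg/m³

Take the compensation level at the base of the deeper column (depth z_c below the surface of column 1) and equate Σ ρ_i t_i down to z_c; mantle fills any gap and the z_c terms cancel.
Column 1: 19.4×2663 + (z_c − 19.4)×3308
Column 2: 0.591×0 + 2.59×2905 + 18.4×ρ + (z_c − 0.591 − 20.99)×3308
The z_c×3308 term appears on both sides and cancels. Collect the known terms of each column as K = Σ(ρt)_known − 3308 × (depth of known layers): K_1 = 51662.2 − 3308×19.4 = −12513; K_2 = 7523.95 − 3308×(0.591 + 20.99) = −63865.998.
Balance: K_1 = K_2 + 18.4×ρ, so ρ = (K_1 − K_2)/18.4 = 51353/18.4 = 2790 kg/m³.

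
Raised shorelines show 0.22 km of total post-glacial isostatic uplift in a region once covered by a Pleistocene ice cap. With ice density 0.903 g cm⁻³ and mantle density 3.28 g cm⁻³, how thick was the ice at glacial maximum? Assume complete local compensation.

0.799 km

u = t ρ_ice/ρ_m → t = u ρ_m/ρ_ice = 0.22 km × 3.28/0.903 = 0.799 km.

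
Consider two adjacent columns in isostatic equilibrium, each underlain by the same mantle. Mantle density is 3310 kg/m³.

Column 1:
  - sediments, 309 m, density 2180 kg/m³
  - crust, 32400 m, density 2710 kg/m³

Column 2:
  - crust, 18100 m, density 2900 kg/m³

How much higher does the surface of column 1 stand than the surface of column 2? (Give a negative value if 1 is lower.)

For any compensation level in the mantle, the mantle terms cancel and isostasy reduces to e = (Σt_1 − Σt_2) − (Σ(ρt)_1 − Σ(ρt)_2) / ρ_m.
Σt_1 = 32709 m; Σt_2 = 18100 m; Σ(ρt)_1 = 88477620; Σ(ρt)_2 = 52490000 (in m·kg/m³).
e = (32709 − 18100) − (88477620 − 52490000) / 3310 = 3740 m.

3740 m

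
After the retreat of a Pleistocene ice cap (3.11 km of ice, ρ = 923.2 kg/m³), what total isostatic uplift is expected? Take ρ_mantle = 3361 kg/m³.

0.854 km

Removing the load lets mantle flow back in; uplift u satisfies ρ_ice t = ρ_m u.
u = t ρ_ice/ρ_m = 3.11 km × 923.2/3361 = 0.854 km.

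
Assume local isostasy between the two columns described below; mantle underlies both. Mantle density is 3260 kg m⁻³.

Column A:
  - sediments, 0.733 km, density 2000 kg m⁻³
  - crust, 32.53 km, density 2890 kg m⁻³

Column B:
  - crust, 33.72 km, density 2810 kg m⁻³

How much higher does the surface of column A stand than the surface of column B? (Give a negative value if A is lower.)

−0.679 km

For any compensation level in the mantle, the mantle terms cancel and isostasy reduces to e = (Σt_A − Σt_B) − (Σ(ρt)_A − Σ(ρt)_B) / ρ_m.
Σt_A = 33.263 km; Σt_B = 33.72 km; Σ(ρt)_A = 95477.7; Σ(ρt)_B = 94753.2 (in km·kg m⁻³).
e = (33.263 − 33.72) − (95477.7 − 94753.2) / 3260 = −0.679 km.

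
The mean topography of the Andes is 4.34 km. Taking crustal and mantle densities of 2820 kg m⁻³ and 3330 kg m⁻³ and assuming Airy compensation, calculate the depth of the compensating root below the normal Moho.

24 km

For local isostatic compensation: the weight of the topography is balanced by the buoyancy of the root, ρ_c h = (ρ_m − ρ_c) r.
r = h · ρ_c / (ρ_m − ρ_c) = 4.34 km × 2820 / (3330 − 2820) = 24 km.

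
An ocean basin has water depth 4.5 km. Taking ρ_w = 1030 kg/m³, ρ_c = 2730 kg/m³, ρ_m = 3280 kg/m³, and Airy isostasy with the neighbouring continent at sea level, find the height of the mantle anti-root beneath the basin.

Balancing pressure at the compensation depth: replacing crust with seawater at the top is compensated by replacing crust with mantle at the base: d (ρ_c − ρ_w) = a (ρ_m − ρ_c).
a = d (ρ_c − ρ_w)/(ρ_m − ρ_c) = 4.5 km × 1700/550 = 13.9 km.

13.9 km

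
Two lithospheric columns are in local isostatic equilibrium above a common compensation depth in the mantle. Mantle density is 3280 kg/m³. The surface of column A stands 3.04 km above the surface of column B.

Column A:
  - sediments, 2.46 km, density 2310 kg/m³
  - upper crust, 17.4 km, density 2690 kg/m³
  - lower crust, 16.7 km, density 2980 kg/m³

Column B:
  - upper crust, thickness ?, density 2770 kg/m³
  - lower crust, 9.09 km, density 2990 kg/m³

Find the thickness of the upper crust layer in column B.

9.91 km

Take the compensation level at the base of the deeper column (depth z_c below the surface of column A) and equate Σ ρ_i t_i down to z_c; mantle fills any gap and the z_c terms cancel.
Column A: 2.46×2310 + 17.4×2690 + 16.7×2980 + (z_c − 36.56)×3280
Column B: 3.04×0 + x×2770 + 9.09×2990 + (z_c − 3.04 − 9.09 − x)×3280
The z_c×3280 term appears on both sides and cancels. Collect the known terms of each column as K = Σ(ρt)_known − 3280 × (depth of known layers): K_A = 102254.6 − 3280×36.56 = −17662.2; K_B = 27179.1 − 3280×(3.04 + 9.09) = −12607.3.
Balance: K_A = K_B − x×(3280 − 2770), so x = (K_B − K_A)/(3280 − 2770) = 5054.9/510 = 9.91 km.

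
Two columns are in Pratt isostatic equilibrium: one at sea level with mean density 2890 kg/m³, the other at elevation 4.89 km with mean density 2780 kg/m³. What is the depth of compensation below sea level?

124 km

ρ_ref D = ρ (D + h) → D (ρ_ref − ρ) = ρ h.
D = ρ h/(ρ_ref − ρ) = 2780 × 4.89 km/(2890 − 2780) = 124 km.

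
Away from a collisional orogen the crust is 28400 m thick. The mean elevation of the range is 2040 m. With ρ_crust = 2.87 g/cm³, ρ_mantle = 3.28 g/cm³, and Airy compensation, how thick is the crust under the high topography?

44700 m

Root depth r = h ρ_c / (ρ_m − ρ_c) = 2040 m × 2.87 / 0.41 = 14280 m.
Total thickness = T + h + r = 28400 m + 2040 m + 14280 m = 44700 m.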